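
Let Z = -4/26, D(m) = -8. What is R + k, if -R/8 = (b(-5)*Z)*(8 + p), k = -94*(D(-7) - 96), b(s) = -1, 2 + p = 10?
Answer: 126832/13 ≈ 9756.3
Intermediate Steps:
p = 8 (p = -2 + 10 = 8)
Z = -2/13 (Z = -4*1/26 = -2/13 ≈ -0.15385)
k = 9776 (k = -94*(-8 - 96) = -94*(-104) = 9776)
R = -256/13 (R = -8*(-1*(-2/13))*(8 + 8) = -16*16/13 = -8*32/13 = -256/13 ≈ -19.692)
R + k = -256/13 + 9776 = 126832/13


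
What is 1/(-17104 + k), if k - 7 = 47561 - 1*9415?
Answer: 1/21049 ≈ 4.7508e-5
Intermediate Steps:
k = 38153 (k = 7 + (47561 - 1*9415) = 7 + (47561 - 9415) = 7 + 38146 = 38153)
1/(-17104 + k) = 1/(-17104 + 38153) = 1/21049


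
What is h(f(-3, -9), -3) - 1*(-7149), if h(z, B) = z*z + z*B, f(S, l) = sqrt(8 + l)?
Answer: 7148 - 3*I ≈ 7148.0 - 3.0*I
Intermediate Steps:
h(z, B) = z**2 + B*z
h(f(-3, -9), -3) - 1*(-7149) = sqrt(8 - 9)*(-3 + sqrt(8 - 9)) - 1*(-7149) = sqrt(-1)*(-3 + sqrt(-1)) + 7149 = I*(-3 + I) + 7149 = 7149 + I*(-3 + I)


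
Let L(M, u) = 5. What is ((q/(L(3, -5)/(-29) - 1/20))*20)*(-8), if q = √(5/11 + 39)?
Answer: 92800*√4774/1419 ≈ 4518.6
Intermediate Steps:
q = √4774/11 (q = √(5*(1/11) + 39) = √(5/11 + 39) = √(434/11) = √4774/11 ≈ 6.2813)
((q/(L(3, -5)/(-29) - 1/20))*20)*(-8) = (((√4774/11)/(5/(-29) - 1/20))*20)*(-8) = (((√4774/11)/(5*(-1/29) - 1*1/20))*20)*(-8) = (((√4774/11)/(-5/29 - 1/20))*20)*(-8) = (((√4774/11)/(-129/580))*20)*(-8) = (((√4774/11)*(-580/129))*20)*(-8) = (-580*√4774/1419*20)*(-8) = -11600*√4774/1419*(-8) = 92800*√4774/1419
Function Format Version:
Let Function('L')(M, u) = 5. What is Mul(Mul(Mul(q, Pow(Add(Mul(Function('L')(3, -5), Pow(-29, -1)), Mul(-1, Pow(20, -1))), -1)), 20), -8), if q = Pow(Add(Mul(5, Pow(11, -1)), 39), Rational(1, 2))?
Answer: Mul(Rational(92800, 1419), Pow(4774, Rational(1, 2))) ≈ 4518.6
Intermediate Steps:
q = Mul(Rational(1, 11), Pow(4774, Rational(1, 2))) (q = Pow(Add(Mul(5, Rational(1, 11)), 39), Rational(1, 2)) = Pow(Add(Rational(5, 11), 39), Rational(1, 2)) = Pow(Rational(434, 11), Rational(1, 2)) = Mul(Rational(1, 11), Pow(4774, Rational(1, 2))) ≈ 6.2813)
Mul(Mul(Mul(q, Pow(Add(Mul(Function('L')(3, -5), Pow(-29, -1)), Mul(-1, Pow(20, -1))), -1)), 20), -8) = Mul(Mul(Mul(Mul(Rational(1, 11), Pow(4774, Rational(1, 2))), Pow(Add(Mul(5, Pow(-29, -1)), Mul(-1, Pow(20, -1))), -1)), 20), -8) = Mul(Mul(Mul(Mul(Rational(1, 11), Pow(4774, Rational(1, 2))), Pow(Add(Mul(5, Rational(-1, 29)), Mul(-1, Rational(1, 20))), -1)), 20), -8) = Mul(Mul(Mul(Mul(Rational(1, 11), Pow(4774, Rational(1, 2))), Pow(Add(Rational(-5, 29), Rational(-1, 20)), -1)), 20), -8) = Mul(Mul(Mul(Mul(Rational(1, 11), Pow(4774, Rational(1, 2))), Pow(Rational(-129, 580), -1)), 20), -8) = Mul(Mul(Mul(Mul(Rational(1, 11), Pow(4774, Rational(1, 2))), Rational(-580, 129)), 20), -8) = Mul(Mul(Mul(Rational(-580, 1419), Pow(4774, Rational(1, 2))), 20), -8) = Mul(Mul(Rational(-11600, 1419), Pow(4774, Rational(1, 2))), -8) = Mul(Rational(92800, 1419), Pow(4774, Rational(1, 2)))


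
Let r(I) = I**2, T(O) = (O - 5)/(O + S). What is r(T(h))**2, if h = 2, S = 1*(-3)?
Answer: 81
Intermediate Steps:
S = -3
T(O) = (-5 + O)/(-3 + O) (T(O) = (O - 5)/(O - 3) = (-5 + O)/(-3 + O))
r(T(h))**2 = (((-5 + 2)/(-3 + 2))**2)**2 = ((-3/(-1))**2)**2 = ((-1*(-3))**2)**2 = (3**2)**2 = 9**2 = 81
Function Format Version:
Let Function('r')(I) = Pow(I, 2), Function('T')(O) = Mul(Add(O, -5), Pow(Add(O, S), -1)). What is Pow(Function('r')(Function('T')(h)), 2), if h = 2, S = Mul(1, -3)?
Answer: 81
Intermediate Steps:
S = -3
Function('T')(O) = Mul(Pow(Add(-3, O), -1), Add(-5, O)) (Function('T')(O) = Mul(Add(O, -5), Pow(Add(O, -3), -1)) = Mul(Add(-5, O), Pow(Add(-3, O), -1)) = Mul(Pow(Add(-3, O), -1), Add(-5, O)))
Pow(Function('r')(Function('T')(h)), 2) = Pow(Pow(Mul(Pow(Add(-3, 2), -1), Add(-5, 2)), 2), 2) = Pow(Pow(Mul(Pow(-1, -1), -3), 2), 2) = Pow(Pow(Mul(-1, -3), 2), 2) = Pow(Pow(3, 2), 2) = Pow(9, 2) = 81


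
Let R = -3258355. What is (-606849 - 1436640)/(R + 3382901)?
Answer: -2043489/124546 ≈ -16.408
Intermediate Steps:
(-606849 - 1436640)/(R + 3382901) = (-606849 - 1436640)/(-3258355 + 3382901) = -2043489/124546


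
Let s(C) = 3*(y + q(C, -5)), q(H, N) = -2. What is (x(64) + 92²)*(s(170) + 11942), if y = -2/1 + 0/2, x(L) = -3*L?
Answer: 98684960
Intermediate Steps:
y = -2 (y = -2*1 + 0*(½) = -2 + 0 = -2)
s(C) = -12 (s(C) = 3*(-2 - 2) = 3*(-4) = -12)
(x(64) + 92²)*(s(170) + 11942) = (-3*64 + 92²)*(-12 + 11942) = (-192 + 8464)*11930 = 8272*11930 = 98684960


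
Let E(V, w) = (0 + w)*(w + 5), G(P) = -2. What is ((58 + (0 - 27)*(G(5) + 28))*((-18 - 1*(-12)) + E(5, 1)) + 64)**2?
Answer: 4096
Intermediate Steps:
E(V, w) = w*(5 + w)
((58 + (0 - 27)*(G(5) + 28))*((-18 - 1*(-12)) + E(5, 1)) + 64)**2 = ((58 + (0 - 27)*(-2 + 28))*((-18 - 1*(-12)) + 1*(5 + 1)) + 64)**2 = ((58 - 27*26)*((-18 + 12) + 1*6) + 64)**2 = ((58 - 702)*(-6 + 6) + 64)**2 = (-644*0 + 64)**2 = (0 + 64)**2 = 64**2 = 4096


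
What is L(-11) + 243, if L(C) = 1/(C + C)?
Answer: 5345/22 ≈ 242.95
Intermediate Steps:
L(C) = 1/(2*C)
L(-11) + 243 = (1/2)/(-11) + 243 = (1/2)*(-1/11) + 243 = -1/22 + 243 = 5345/22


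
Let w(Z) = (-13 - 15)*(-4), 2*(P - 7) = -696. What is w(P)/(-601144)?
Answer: -14/75143 ≈ -0.00018631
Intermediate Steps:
P = -341 (P = 7 + (1/2)*(-696) = 7 - 348 = -341)
w(Z) = 112 (w(Z) = -28*(-4) = 112)
w(P)/(-601144) = 112/(-601144) = 112*(-1/601144) = -14/75143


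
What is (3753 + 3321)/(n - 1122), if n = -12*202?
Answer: -393/197 ≈ -1.9949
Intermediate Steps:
n = -2424
(3753 + 3321)/(n - 1122) = (3753 + 3321)/(-2424 - 1122) = 7074/(-3546) = 7074*(-1/3546) = -393/197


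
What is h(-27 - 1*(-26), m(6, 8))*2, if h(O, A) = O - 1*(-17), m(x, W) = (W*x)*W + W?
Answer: 32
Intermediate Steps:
m(x, W) = W + x*W² (m(x, W) = x*W² + W = W + x*W²)
h(O, A) = 17 + O (h(O, A) = O + 17 = 17 + O)
h(-27 - 1*(-26), m(6, 8))*2 = (17 + (-27 - 1*(-26)))*2 = (17 + (-27 + 26))*2 = (17 - 1)*2 = 16*2 = 32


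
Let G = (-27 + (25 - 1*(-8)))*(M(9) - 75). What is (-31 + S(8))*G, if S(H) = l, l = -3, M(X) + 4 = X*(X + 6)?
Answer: -11424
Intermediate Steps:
M(X) = -4 + X*(6 + X) (M(X) = -4 + X*(X + 6) = -4 + X*(6 + X))
S(H) = -3
G = 336 (G = (-27 + (25 - 1*(-8)))*((-4 + 9**2 + 6*9) - 75) = (-27 + (25 + 8))*((-4 + 81 + 54) - 75) = (-27 + 33)*(131 - 75) = 6*56 = 336)
(-31 + S(8))*G = (-31 - 3)*336 = -34*336 = -11424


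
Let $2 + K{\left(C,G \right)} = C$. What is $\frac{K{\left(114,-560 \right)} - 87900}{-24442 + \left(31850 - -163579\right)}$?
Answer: $- \frac{87788}{170987} \approx -0.51342$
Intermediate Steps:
$K{\left(C,G \right)} = -2 + C$
$\frac{K{\left(114,-560 \right)} - 87900}{-24442 + \left(31850 - -163579\right)} = \frac{\left(-2 + 114\right) - 87900}{-24442 + \left(31850 - -163579\right)} = \frac{112 - 87900}{-24442 + \left(31850 + 163579\right)} = - \frac{87788}{-24442 + 195429} = - \frac{87788}{170987}$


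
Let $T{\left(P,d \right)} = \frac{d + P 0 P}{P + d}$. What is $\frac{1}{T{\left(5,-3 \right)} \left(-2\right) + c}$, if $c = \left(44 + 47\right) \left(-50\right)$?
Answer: $- \frac{1}{4547} \approx -0.00021993$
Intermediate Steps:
$T{\left(P,d \right)} = \frac{d}{P + d}$ ($T{\left(P,d \right)} = \frac{d + 0 P}{P + d} = \frac{d + 0}{P + d} = \frac{d}{P + d}$)
$c = -4550$ ($c = 91 \left(-50\right) = -4550$)
$\frac{1}{T{\left(5,-3 \right)} \left(-2\right) + c} = \frac{1}{- \frac{3}{5 - 3} \left(-2\right) - 4550} = \frac{1}{- \frac{3}{2} \left(-2\right) - 4550} = \frac{1}{\left(-3\right) \frac{1}{2} \left(-2\right) - 4550} = \frac{1}{\left(- \frac{3}{2}\right) \left(-2\right) - 4550} = \frac{1}{3 - 4550} = \frac{1}{-4547} = - \frac{1}{4547}$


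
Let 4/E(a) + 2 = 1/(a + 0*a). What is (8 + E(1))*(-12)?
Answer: -48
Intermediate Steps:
E(a) = 4/(-2 + 1/a) (E(a) = 4/(-2 + 1/(a + 0*a)) = 4/(-2 + 1/(a + 0)) = 4/(-2 + 1/a))
(8 + E(1))*(-12) = (8 - 4*1/(-1 + 2*1))*(-12) = (8 - 4*1/(-1 + 2))*(-12) = (8 - 4*1/1)*(-12) = (8 - 4*1*1)*(-12) = (8 - 4)*(-12) = 4*(-12) = -48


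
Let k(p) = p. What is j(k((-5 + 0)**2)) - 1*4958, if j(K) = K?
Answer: -4933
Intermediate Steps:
j(k((-5 + 0)**2)) - 1*4958 = (-5 + 0)**2 - 1*4958 = (-5)**2 - 4958 = 25 - 4958 = -4933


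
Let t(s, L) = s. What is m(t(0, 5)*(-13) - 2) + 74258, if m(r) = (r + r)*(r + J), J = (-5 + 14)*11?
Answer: 73870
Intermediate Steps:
J = 99 (J = 9*11 = 99)
m(r) = 2*r*(99 + r) (m(r) = (r + r)*(r + 99) = (2*r)*(99 + r) = 2*r*(99 + r))
m(t(0, 5)*(-13) - 2) + 74258 = 2*(0*(-13) - 2)*(99 + (0*(-13) - 2)) + 74258 = 2*(0 - 2)*(99 + (0 - 2)) + 74258 = 2*(-2)*(99 - 2) + 74258 = 2*(-2)*97 + 74258 = -388 + 74258 = 73870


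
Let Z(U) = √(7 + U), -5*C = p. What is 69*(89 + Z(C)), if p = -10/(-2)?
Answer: 6141 + 69*√6 ≈ 6310.0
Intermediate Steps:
p = 5 (p = -10*(-½) = 5)
C = -1 (C = -⅕*5 = -1)
69*(89 + Z(C)) = 69*(89 + √(7 - 1)) = 69*(89 + √6) = 6141 + 69*√6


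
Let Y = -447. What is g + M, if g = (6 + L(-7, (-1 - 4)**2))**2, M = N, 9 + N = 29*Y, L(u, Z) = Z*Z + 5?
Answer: 391524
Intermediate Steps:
L(u, Z) = 5 + Z**2 (L(u, Z) = Z**2 + 5 = 5 + Z**2)
N = -12972 (N = -9 + 29*(-447) = -9 - 12963 = -12972)
M = -12972
g = 404496 (g = (6 + (5 + ((-1 - 4)**2)**2))**2 = (6 + (5 + ((-5)**2)**2))**2 = (6 + (5 + 25**2))**2 = (6 + (5 + 625))**2 = (6 + 630)**2 = 636**2 = 404496)
g + M = 404496 - 12972 = 391524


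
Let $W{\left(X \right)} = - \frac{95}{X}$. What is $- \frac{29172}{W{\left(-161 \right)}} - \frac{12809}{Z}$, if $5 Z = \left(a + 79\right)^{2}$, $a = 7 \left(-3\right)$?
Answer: $- \frac{15805756163}{319580} \approx -49458.0$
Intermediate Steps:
$a = -21$
$Z = \frac{3364}{5}$ ($Z = \frac{\left(-21 + 79\right)^{2}}{5} = \frac{58^{2}}{5} = \frac{1}{5} \cdot 3364 = \frac{3364}{5} \approx 672.8$)
$- \frac{29172}{W{\left(-161 \right)}} - \frac{12809}{Z} = - \frac{29172}{\left(-95\right) \frac{1}{-161}} - \frac{12809}{\frac{3364}{5}} = - \frac{29172}{\left(-95\right) \left(- \frac{1}{161}\right)} - \frac{64045}{3364} = - \frac{29172}{\frac{95}{161}} - \frac{64045}{3364} = \left(-29172\right) \frac{161}{95} - \frac{64045}{3364} = - \frac{4696692}{95} - \frac{64045}{3364} = - \frac{15805756163}{319580}$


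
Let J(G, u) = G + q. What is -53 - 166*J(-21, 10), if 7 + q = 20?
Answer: 1275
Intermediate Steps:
q = 13 (q = -7 + 20 = 13)
J(G, u) = 13 + G (J(G, u) = G + 13 = 13 + G)
-53 - 166*J(-21, 10) = -53 - 166*(13 - 21) = -53 - 166*(-8) = -53 + 1328 = 1275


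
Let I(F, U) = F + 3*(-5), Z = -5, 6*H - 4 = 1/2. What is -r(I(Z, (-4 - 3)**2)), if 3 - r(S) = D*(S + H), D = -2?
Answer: 71/2 ≈ 35.500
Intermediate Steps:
H = 3/4 (H = 2/3 + (1/2)/6 = 2/3 + (1*(1/2))/6 = 2/3 + (1/6)*(1/2) = 2/3 + 1/12 = 3/4 ≈ 0.75000)
I(F, U) = -15 + F (I(F, U) = F - 15 = -15 + F)
r(S) = 9/2 + 2*S (r(S) = 3 - (-2)*(S + 3/4) = 3 - (-2)*(3/4 + S) = 3 - (-3/2 - 2*S) = 3 + (3/2 + 2*S) = 9/2 + 2*S)
-r(I(Z, (-4 - 3)**2)) = -(9/2 + 2*(-15 - 5)) = -(9/2 + 2*(-20)) = -(9/2 - 40) = -1*(-71/2) = 71/2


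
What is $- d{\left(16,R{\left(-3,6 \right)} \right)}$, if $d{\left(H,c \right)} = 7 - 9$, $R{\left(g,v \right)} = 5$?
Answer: $2$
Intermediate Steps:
$d{\left(H,c \right)} = -2$ ($d{\left(H,c \right)} = 7 - 9 = -2$)
$- d{\left(16,R{\left(-3,6 \right)} \right)} = \left(-1\right) \left(-2\right) = 2$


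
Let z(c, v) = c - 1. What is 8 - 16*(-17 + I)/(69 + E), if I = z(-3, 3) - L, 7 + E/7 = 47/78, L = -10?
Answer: 28840/1889 ≈ 15.267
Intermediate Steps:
z(c, v) = -1 + c
E = -3493/78 (E = -49 + 7*(47/78) = -49 + 329/78 = -3493/78 ≈ -44.782)
I = 6 (I = (-1 - 3) - 1*(-10) = -4 + 10 = 6)
8 - 16*(-17 + I)/(69 + E) = 8 - 16*(-17 + 6)/(69 - 3493/78) = 8 - (-176)/1889/78 = 8 - (-176)*78/1889 = 8 - 16*(-858/1889) = 8 + 13728/1889 = 28840/1889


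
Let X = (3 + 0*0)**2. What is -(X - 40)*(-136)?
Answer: -4216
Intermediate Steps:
X = 9 (X = (3 + 0)**2 = 3**2 = 9)
-(X - 40)*(-136) = -(9 - 40)*(-136) = -(-31)*(-136) = -1*4216 = -4216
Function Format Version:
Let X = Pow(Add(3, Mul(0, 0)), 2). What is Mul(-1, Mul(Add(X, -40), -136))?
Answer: -4216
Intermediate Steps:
X = 9 (X = Pow(Add(3, 0), 2) = Pow(3, 2) = 9)
Mul(-1, Mul(Add(X, -40), -136)) = Mul(-1, Mul(Add(9, -40), -136)) = Mul(-1, Mul(-31, -136)) = Mul(-1, 4216) = -4216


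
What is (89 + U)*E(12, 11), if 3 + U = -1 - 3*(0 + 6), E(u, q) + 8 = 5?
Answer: -201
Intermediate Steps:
E(u, q) = -3 (E(u, q) = -8 + 5 = -3)
U = -22 (U = -3 + (-1 - 3*(0 + 6)) = -3 + (-1 - 3*6) = -3 + (-1 - 18) = -3 - 19 = -22)
(89 + U)*E(12, 11) = (89 - 22)*(-3) = 67*(-3) = -201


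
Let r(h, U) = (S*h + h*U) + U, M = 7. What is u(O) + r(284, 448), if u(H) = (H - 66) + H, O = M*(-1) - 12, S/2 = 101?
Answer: 184944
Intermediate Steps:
S = 202 (S = 2*101 = 202)
r(h, U) = U + 202*h + U*h (r(h, U) = (202*h + h*U) + U = (202*h + U*h) + U = U + 202*h + U*h)
O = -19 (O = 7*(-1) - 12 = -7 - 12 = -19)
u(H) = -66 + 2*H (u(H) = (-66 + H) + H = -66 + 2*H)
u(O) + r(284, 448) = (-66 + 2*(-19)) + (448 + 202*284 + 448*284) = (-66 - 38) + (448 + 57368 + 127232) = -104 + 185048 = 184944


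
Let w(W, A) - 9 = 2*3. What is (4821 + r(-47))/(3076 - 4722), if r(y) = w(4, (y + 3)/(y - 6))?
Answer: -2418/823 ≈ -2.9380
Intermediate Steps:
w(W, A) = 15 (w(W, A) = 9 + 2*3 = 9 + 6 = 15)
r(y) = 15
(4821 + r(-47))/(3076 - 4722) = (4821 + 15)/(3076 - 4722) = 4836/(-1646) = 4836*(-1/1646) = -2418/823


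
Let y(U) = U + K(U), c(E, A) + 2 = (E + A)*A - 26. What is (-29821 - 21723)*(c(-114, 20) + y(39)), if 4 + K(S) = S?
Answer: 94531696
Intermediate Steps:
K(S) = -4 + S
c(E, A) = -28 + A*(A + E) (c(E, A) = -2 + ((E + A)*A - 26) = -2 + ((A + E)*A - 26) = -2 + (A*(A + E) - 26) = -2 + (-26 + A*(A + E)) = -28 + A*(A + E))
y(U) = -4 + 2*U (y(U) = U + (-4 + U) = -4 + 2*U)
(-29821 - 21723)*(c(-114, 20) + y(39)) = (-29821 - 21723)*((-28 + 20² + 20*(-114)) + (-4 + 2*39)) = -51544*((-28 + 400 - 2280) + (-4 + 78)) = -51544*(-1908 + 74) = -51544*(-1834) = 94531696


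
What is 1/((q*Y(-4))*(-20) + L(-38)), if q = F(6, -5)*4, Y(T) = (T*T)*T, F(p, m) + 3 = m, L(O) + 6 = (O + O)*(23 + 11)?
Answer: -1/43550 ≈ -2.2962e-5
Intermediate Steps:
L(O) = -6 + 68*O (L(O) = -6 + (O + O)*(23 + 11) = -6 + (2*O)*34 = -6 + 68*O)
F(p, m) = -3 + m
Y(T) = T³ (Y(T) = T²*T = T³)
q = -32 (q = (-3 - 5)*4 = -8*4 = -32)
1/((q*Y(-4))*(-20) + L(-38)) = 1/(-32*(-4)³*(-20) + (-6 + 68*(-38))) = 1/(-32*(-64)*(-20) + (-6 - 2584)) = 1/(2048*(-20) - 2590) = 1/(-40960 - 2590) = 1/(-43550) = -1/43550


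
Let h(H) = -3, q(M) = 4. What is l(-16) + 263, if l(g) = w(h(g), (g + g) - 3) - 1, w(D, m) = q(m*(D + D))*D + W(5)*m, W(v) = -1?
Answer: 285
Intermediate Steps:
w(D, m) = -m + 4*D (w(D, m) = 4*D - m = -m + 4*D)
l(g) = -10 - 2*g (l(g) = (-((g + g) - 3) + 4*(-3)) - 1 = (-(2*g - 3) - 12) - 1 = (-(-3 + 2*g) - 12) - 1 = ((3 - 2*g) - 12) - 1 = (-9 - 2*g) - 1 = -10 - 2*g)
l(-16) + 263 = (-10 - 2*(-16)) + 263 = (-10 + 32) + 263 = 22 + 263 = 285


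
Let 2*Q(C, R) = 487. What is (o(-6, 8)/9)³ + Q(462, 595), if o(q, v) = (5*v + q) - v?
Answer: 390175/1458 ≈ 267.61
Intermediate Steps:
Q(C, R) = 487/2 (Q(C, R) = (½)*487 = 487/2)
o(q, v) = q + 4*v (o(q, v) = (q + 5*v) - v = q + 4*v)
(o(-6, 8)/9)³ + Q(462, 595) = ((-6 + 4*8)/9)³ + 487/2 = ((-6 + 32)*(⅑))³ + 487/2 = (26*(⅑))³ + 487/2 = (26/9)³ + 487/2 = 17576/729 + 487/2 = 390175/1458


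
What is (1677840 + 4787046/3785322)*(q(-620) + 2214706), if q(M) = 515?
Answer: 2344873990596479541/630887 ≈ 3.7168e+12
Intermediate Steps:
(1677840 + 4787046/3785322)*(q(-620) + 2214706) = (1677840 + 4787046/3785322)*(515 + 2214706) = (1677840 + 4787046*(1/3785322))*2215221 = (1677840 + 797841/630887)*2215221 = (1058528241921/630887)*2215221 = 2344873990596479541/630887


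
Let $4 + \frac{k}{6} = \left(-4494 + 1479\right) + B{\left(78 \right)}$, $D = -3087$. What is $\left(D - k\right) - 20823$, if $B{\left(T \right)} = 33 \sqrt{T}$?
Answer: $-5796 - 198 \sqrt{78} \approx -7544.7$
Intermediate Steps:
$k = -18114 + 198 \sqrt{78}$ ($k = -24 + 6 \left(\left(-4494 + 1479\right) + 33 \sqrt{78}\right) = -24 + 6 \left(-3015 + 33 \sqrt{78}\right) = -24 - \left(18090 - 198 \sqrt{78}\right) = -18114 + 198 \sqrt{78} \approx -16365.0$)
$\left(D - k\right) - 20823 = \left(-3087 - \left(-18114 + 198 \sqrt{78}\right)\right) - 20823 = \left(-3087 + \left(18114 - 198 \sqrt{78}\right)\right) - 20823 = \left(15027 - 198 \sqrt{78}\right) - 20823 = -5796 - 198 \sqrt{78}$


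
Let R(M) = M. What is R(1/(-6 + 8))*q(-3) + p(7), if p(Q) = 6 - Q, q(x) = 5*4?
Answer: 9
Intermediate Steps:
q(x) = 20
R(1/(-6 + 8))*q(-3) + p(7) = 20/(-6 + 8) + (6 - 1*7) = 20/2 + (6 - 7) = (½)*20 - 1 = 10 - 1 = 9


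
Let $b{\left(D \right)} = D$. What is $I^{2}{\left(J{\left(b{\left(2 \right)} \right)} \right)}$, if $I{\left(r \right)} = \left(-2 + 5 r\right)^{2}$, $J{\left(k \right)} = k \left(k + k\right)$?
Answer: $2085136$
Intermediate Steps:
$J{\left(k \right)} = 2 k^{2}$ ($J{\left(k \right)} = k 2 k = 2 k^{2}$)
$I^{2}{\left(J{\left(b{\left(2 \right)} \right)} \right)} = \left(\left(-2 + 5 \cdot 2 \cdot 2^{2}\right)^{2}\right)^{2} = \left(\left(-2 + 5 \cdot 2 \cdot 4\right)^{2}\right)^{2} = \left(\left(-2 + 5 \cdot 8\right)^{2}\right)^{2} = \left(\left(-2 + 40\right)^{2}\right)^{2} = \left(38^{2}\right)^{2} = 1444^{2} = 2085136$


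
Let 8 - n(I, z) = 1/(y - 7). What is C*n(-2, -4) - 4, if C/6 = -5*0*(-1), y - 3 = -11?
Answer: -4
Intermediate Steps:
y = -8 (y = 3 - 11 = -8)
n(I, z) = 121/15 (n(I, z) = 8 - 1/(-8 - 7) = 8 - 1/(-15) = 8 - 1*(-1/15) = 8 + 1/15 = 121/15)
C = 0 (C = 6*(-5*0*(-1)) = 6*(0*(-1)) = 6*0 = 0)
C*n(-2, -4) - 4 = 0*(121/15) - 4 = 0 - 4 = -4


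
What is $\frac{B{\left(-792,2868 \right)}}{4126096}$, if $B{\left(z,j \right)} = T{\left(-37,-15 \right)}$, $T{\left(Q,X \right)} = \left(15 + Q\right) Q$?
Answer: $\frac{407}{2063048} \approx 0.00019728$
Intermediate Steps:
$T{\left(Q,X \right)} = Q \left(15 + Q\right)$
$B{\left(z,j \right)} = 814$ ($B{\left(z,j \right)} = - 37 \left(15 - 37\right) = \left(-37\right) \left(-22\right) = 814$)
$\frac{B{\left(-792,2868 \right)}}{4126096} = \frac{814}{4126096} = 814 \cdot \frac{1}{4126096} = \frac{407}{2063048}$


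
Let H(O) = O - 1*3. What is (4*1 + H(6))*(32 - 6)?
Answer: 182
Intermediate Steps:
H(O) = -3 + O (H(O) = O - 3 = -3 + O)
(4*1 + H(6))*(32 - 6) = (4*1 + (-3 + 6))*(32 - 6) = (4 + 3)*26 = 7*26 = 182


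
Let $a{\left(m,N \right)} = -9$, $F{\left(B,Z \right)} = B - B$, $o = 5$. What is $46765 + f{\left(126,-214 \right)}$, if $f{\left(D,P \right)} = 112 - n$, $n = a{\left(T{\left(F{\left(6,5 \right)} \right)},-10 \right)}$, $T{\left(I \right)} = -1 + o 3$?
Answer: $46886$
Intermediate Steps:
$F{\left(B,Z \right)} = 0$
$T{\left(I \right)} = 14$ ($T{\left(I \right)} = -1 + 5 \cdot 3 = -1 + 15 = 14$)
$n = -9$
$f{\left(D,P \right)} = 121$ ($f{\left(D,P \right)} = 112 - -9 = 112 + 9 = 121$)
$46765 + f{\left(126,-214 \right)} = 46765 + 121 = 46886$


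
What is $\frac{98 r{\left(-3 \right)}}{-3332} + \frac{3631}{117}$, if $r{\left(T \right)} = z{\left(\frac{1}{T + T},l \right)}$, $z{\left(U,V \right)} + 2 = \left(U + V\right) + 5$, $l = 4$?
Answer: $\frac{245309}{7956} \approx 30.833$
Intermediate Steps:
$z{\left(U,V \right)} = 3 + U + V$ ($z{\left(U,V \right)} = -2 + \left(\left(U + V\right) + 5\right) = -2 + \left(5 + U + V\right) = 3 + U + V$)
$r{\left(T \right)} = 7 + \frac{1}{2 T}$ ($r{\left(T \right)} = 3 + \frac{1}{T + T} + 4 = 3 + \frac{1}{2 T} + 4 = 7 + \frac{1}{2 T}$)
$\frac{98 r{\left(-3 \right)}}{-3332} + \frac{3631}{117} = \frac{98 \left(7 + \frac{1}{2 \left(-3\right)}\right)}{-3332} + \frac{3631}{117} = 98 \left(7 + \frac{1}{2} \left(- \frac{1}{3}\right)\right) \left(- \frac{1}{3332}\right) + 3631 \cdot \frac{1}{117} = 98 \left(7 - \frac{1}{6}\right) \left(- \frac{1}{3332}\right) + \frac{3631}{117} = 98 \cdot \frac{41}{6} \left(- \frac{1}{3332}\right) + \frac{3631}{117} = \frac{2009}{3} \left(- \frac{1}{3332}\right) + \frac{3631}{117} = - \frac{41}{204} + \frac{3631}{117} = \frac{245309}{7956}$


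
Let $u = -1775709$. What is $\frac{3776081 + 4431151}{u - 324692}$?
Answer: $- \frac{8207232}{2100401} \approx -3.9075$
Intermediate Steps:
$\frac{3776081 + 4431151}{u - 324692} = \frac{3776081 + 4431151}{-1775709 - 324692} = \frac{8207232}{-2100401} = 8207232 \left(- \frac{1}{2100401}\right) = - \frac{8207232}{2100401}$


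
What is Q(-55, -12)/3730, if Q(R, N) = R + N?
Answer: -67/3730 ≈ -0.017962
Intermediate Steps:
Q(R, N) = N + R
Q(-55, -12)/3730 = (-12 - 55)/3730 = -67*1/3730 = -67/3730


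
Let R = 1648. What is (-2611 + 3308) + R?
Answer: 2345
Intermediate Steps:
(-2611 + 3308) + R = (-2611 + 3308) + 1648 = 697 + 1648 = 2345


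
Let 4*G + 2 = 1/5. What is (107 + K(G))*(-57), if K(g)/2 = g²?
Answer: -1224417/200 ≈ -6122.1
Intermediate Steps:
G = -9/20 (G = -½ + (¼)/5 = -½ + (¼)*(⅕) = -½ + 1/20 = -9/20 ≈ -0.45000)
K(g) = 2*g²
(107 + K(G))*(-57) = (107 + 2*(-9/20)²)*(-57) = (107 + 2*(81/400))*(-57) = (107 + 81/200)*(-57) = (21481/200)*(-57) = -1224417/200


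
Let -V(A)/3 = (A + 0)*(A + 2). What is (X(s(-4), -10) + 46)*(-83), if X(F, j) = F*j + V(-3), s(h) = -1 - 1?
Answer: -4731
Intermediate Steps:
s(h) = -2
V(A) = -3*A*(2 + A) (V(A) = -3*(A + 0)*(A + 2) = -3*A*(2 + A))
X(F, j) = -9 + F*j (X(F, j) = F*j - 3*(-3)*(2 - 3) = F*j - 3*(-3)*(-1) = F*j - 9 = -9 + F*j)
(X(s(-4), -10) + 46)*(-83) = ((-9 - 2*(-10)) + 46)*(-83) = ((-9 + 20) + 46)*(-83) = (11 + 46)*(-83) = 57*(-83) = -4731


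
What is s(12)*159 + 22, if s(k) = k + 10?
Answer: 3520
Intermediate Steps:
s(k) = 10 + k
s(12)*159 + 22 = (10 + 12)*159 + 22 = 22*159 + 22 = 3498 + 22 = 3520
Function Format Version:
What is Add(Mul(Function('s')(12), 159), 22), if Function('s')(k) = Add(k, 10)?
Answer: 3520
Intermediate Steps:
Function('s')(k) = Add(10, k)
Add(Mul(Function('s')(12), 159), 22) = Add(Mul(Add(10, 12), 159), 22) = Add(Mul(22, 159), 22) = Add(3498, 22) = 3520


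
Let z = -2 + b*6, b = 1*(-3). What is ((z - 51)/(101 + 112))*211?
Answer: -211/3 ≈ -70.333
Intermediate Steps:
b = -3
z = -20 (z = -2 - 3*6 = -2 - 18 = -20)
((z - 51)/(101 + 112))*211 = ((-20 - 51)/(101 + 112))*211 = -71/213*211 = -71*1/213*211 = -1/3*211 = -211/3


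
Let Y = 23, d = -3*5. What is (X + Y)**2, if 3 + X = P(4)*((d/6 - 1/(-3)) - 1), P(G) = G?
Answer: 484/9 ≈ 53.778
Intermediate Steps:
d = -15
X = -47/3 (X = -3 + 4*((-15/6 - 1/(-3)) - 1) = -3 + 4*((-15*1/6 - 1*(-1/3)) - 1) = -3 + 4*((-5/2 + 1/3) - 1) = -3 + 4*(-13/6 - 1) = -3 + 4*(-19/6) = -3 - 38/3 = -47/3 ≈ -15.667)
(X + Y)**2 = (-47/3 + 23)**2 = (22/3)**2 = 484/9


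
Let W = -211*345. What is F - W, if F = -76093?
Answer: -3298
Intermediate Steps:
W = -72795
F - W = -76093 - 1*(-72795) = -76093 + 72795 = -3298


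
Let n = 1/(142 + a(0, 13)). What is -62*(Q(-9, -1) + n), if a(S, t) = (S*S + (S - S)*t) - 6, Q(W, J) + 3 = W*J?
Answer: -25327/68 ≈ -372.46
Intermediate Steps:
Q(W, J) = -3 + J*W (Q(W, J) = -3 + W*J = -3 + J*W)
a(S, t) = -6 + S² (a(S, t) = (S² + 0*t) - 6 = (S² + 0) - 6 = S² - 6 = -6 + S²)
n = 1/136 (n = 1/(142 + (-6 + 0²)) = 1/(142 + (-6 + 0)) = 1/(142 - 6) = 1/136 ≈ 0.0073529)
-62*(Q(-9, -1) + n) = -62*((-3 - 1*(-9)) + 1/136) = -62*((-3 + 9) + 1/136) = -62*(6 + 1/136) = -62*817/136 = -25327/68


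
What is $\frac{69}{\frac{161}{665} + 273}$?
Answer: $\frac{6555}{25958} \approx 0.25252$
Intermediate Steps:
$\frac{69}{\frac{161}{665} + 273} = \frac{69}{161 \cdot \frac{1}{665} + 273} = \frac{69}{\frac{23}{95} + 273} = \frac{69}{\frac{25958}{95}} = 69 \cdot \frac{95}{25958} = \frac{6555}{25958}$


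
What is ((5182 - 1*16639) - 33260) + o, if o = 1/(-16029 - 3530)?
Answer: -874619804/19559 ≈ -44717.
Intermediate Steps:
o = -1/19559 (o = 1/(-19559) = -1/19559 ≈ -5.1127e-5)
((5182 - 1*16639) - 33260) + o = ((5182 - 1*16639) - 33260) - 1/19559 = ((5182 - 16639) - 33260) - 1/19559 = (-11457 - 33260) - 1/19559 = -44717 - 1/19559 = -874619804/19559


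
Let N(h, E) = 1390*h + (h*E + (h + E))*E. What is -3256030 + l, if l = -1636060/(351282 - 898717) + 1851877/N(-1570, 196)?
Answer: -22375161694956213251/6871921336588 ≈ -3.2560e+6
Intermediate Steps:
N(h, E) = 1390*h + E*(E + h + E*h) (N(h, E) = 1390*h + (E*h + (E + h))*E = 1390*h + (E + h + E*h)*E = 1390*h + E*(E + h + E*h))
l = 20334614412389/6871921336588 (l = -1636060/(351282 - 898717) + 1851877/(196² + 1390*(-1570) + 196*(-1570) - 1570*196²) = -1636060/(-547435) + 1851877/(38416 - 2182300 - 307720 - 1570*38416) = -1636060*(-1/547435) + 1851877/(38416 - 2182300 - 307720 - 60313120) = 327212/109487 + 1851877/(-62764724) = 327212/109487 + 1851877*(-1/62764724) = 327212/109487 - 1851877/62764724 = 20334614412389/6871921336588 ≈ 2.9591)
-3256030 + l = -3256030 + 20334614412389/6871921336588 = -22375161694956213251/6871921336588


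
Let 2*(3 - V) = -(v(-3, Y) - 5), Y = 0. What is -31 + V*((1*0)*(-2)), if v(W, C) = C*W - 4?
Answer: -31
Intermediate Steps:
v(W, C) = -4 + C*W
V = -3/2 (V = 3 - (-1)*((-4 + 0*(-3)) - 5)/2 = 3 - (-1)*((-4 + 0) - 5)/2 = 3 - (-1)*(-4 - 5)/2 = 3 - (-1)*(-9)/2 = 3 - ½*9 = 3 - 9/2 = -3/2 ≈ -1.5000)
-31 + V*((1*0)*(-2)) = -31 - 3*1*0*(-2)/2 = -31 - 0*(-2) = -31 - 3/2*0 = -31 + 0 = -31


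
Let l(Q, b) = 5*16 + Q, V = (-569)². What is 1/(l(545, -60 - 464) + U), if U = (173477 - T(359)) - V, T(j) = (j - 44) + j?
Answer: -1/150333 ≈ -6.6519e-6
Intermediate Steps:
V = 323761
T(j) = -44 + 2*j (T(j) = (-44 + j) + j = -44 + 2*j)
l(Q, b) = 80 + Q
U = -150958 (U = (173477 - (-44 + 2*359)) - 1*323761 = (173477 - (-44 + 718)) - 323761 = (173477 - 1*674) - 323761 = (173477 - 674) - 323761 = 172803 - 323761 = -150958)
1/(l(545, -60 - 464) + U) = 1/((80 + 545) - 150958) = 1/(625 - 150958) = 1/(-150333) = -1/150333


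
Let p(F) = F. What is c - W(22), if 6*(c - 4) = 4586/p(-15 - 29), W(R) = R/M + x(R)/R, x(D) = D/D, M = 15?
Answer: -893/60 ≈ -14.883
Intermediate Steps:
x(D) = 1
W(R) = 1/R + R/15 (W(R) = R/15 + 1/R = 1/R + R/15)
c = -1765/132 (c = 4 + (4586/(-15 - 29))/6 = 4 + (4586/(-44))/6 = 4 + (4586*(-1/44))/6 = 4 + (⅙)*(-2293/22) = 4 - 2293/132 = -1765/132 ≈ -13.371)
c - W(22) = -1765/132 - (1/22 + (1/15)*22) = -1765/132 - (1/22 + 22/15) = -1765/132 - 1*499/330 = -1765/132 - 499/330 = -893/60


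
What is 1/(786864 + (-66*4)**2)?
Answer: 1/856560 ≈ 1.1675e-6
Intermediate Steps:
1/(786864 + (-66*4)**2) = 1/(786864 + (-264)**2) = 1/(786864 + 69696) = 1/856560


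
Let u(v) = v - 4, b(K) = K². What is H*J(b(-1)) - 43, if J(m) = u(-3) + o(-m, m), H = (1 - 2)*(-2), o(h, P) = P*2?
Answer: -53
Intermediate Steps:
u(v) = -4 + v
o(h, P) = 2*P
H = 2 (H = -1*(-2) = 2)
J(m) = -7 + 2*m (J(m) = (-4 - 3) + 2*m = -7 + 2*m)
H*J(b(-1)) - 43 = 2*(-7 + 2*(-1)²) - 43 = 2*(-7 + 2*1) - 43 = 2*(-7 + 2) - 43 = 2*(-5) - 43 = -10 - 43 = -53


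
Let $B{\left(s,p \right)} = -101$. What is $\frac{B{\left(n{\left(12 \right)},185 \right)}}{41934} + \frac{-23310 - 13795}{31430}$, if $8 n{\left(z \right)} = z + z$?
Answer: $- \frac{77956775}{65899281} \approx -1.183$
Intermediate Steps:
$n{\left(z \right)} = \frac{z}{4}$ ($n{\left(z \right)} = \frac{z + z}{8} = \frac{2 z}{8} = \frac{z}{4}$)
$\frac{B{\left(n{\left(12 \right)},185 \right)}}{41934} + \frac{-23310 - 13795}{31430} = - \frac{101}{41934} + \frac{-23310 - 13795}{31430} = \left(-101\right) \frac{1}{41934} + \left(-23310 - 13795\right) \frac{1}{31430} = - \frac{101}{41934} - \frac{7421}{6286} = - \frac{77956775}{65899281}$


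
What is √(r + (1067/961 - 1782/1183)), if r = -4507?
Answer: I*√35870042474/2821 ≈ 67.137*I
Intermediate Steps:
√(r + (1067/961 - 1782/1183)) = √(-4507 + (1067/961 - 1782/1183)) = √(-4507 - 450241/1136863) = √(-5124291782/1136863) = I*√35870042474/2821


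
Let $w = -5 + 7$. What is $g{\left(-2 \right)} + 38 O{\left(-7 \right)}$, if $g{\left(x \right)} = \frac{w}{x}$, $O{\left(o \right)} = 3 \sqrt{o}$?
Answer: $-1 + 114 i \sqrt{7} \approx -1.0 + 301.62 i$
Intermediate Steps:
$w = 2$
$g{\left(x \right)} = \frac{2}{x}$
$g{\left(-2 \right)} + 38 O{\left(-7 \right)} = \frac{2}{-2} + 38 \cdot 3 \sqrt{-7} = 2 \left(- \frac{1}{2}\right) + 38 \cdot 3 i \sqrt{7} = -1 + 38 \cdot 3 i \sqrt{7} = -1 + 114 i \sqrt{7}$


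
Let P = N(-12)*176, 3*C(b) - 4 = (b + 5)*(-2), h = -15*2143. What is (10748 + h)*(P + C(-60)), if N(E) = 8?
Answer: -30940062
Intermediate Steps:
h = -32145
C(b) = -2 - 2*b/3 (C(b) = 4/3 + ((b + 5)*(-2))/3 = 4/3 + ((5 + b)*(-2))/3 = 4/3 + (-10 - 2*b)/3 = 4/3 + (-10/3 - 2*b/3) = -2 - 2*b/3)
P = 1408 (P = 8*176 = 1408)
(10748 + h)*(P + C(-60)) = (10748 - 32145)*(1408 + (-2 - ⅔*(-60))) = -21397*(1408 + (-2 + 40)) = -21397*(1408 + 38) = -21397*1446 = -30940062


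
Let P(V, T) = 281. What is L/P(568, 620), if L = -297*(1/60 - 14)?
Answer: 83061/5620 ≈ 14.780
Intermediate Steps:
L = 83061/20 (L = -297*(1/60 - 14) = -297*(-839/60) = 83061/20 ≈ 4153.0)
L/P(568, 620) = (83061/20)/281 = (83061/20)*(1/281) = 83061/5620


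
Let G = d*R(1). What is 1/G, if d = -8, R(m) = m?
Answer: -⅛ ≈ -0.12500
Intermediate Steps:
G = -8 (G = -8*1 = -8)
1/G = 1/(-8) = -⅛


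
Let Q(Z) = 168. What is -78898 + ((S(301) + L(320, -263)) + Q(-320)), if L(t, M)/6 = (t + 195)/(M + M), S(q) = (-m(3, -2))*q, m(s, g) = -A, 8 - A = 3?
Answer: -20311720/263 ≈ -77231.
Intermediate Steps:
A = 5 (A = 8 - 1*3 = 8 - 3 = 5)
m(s, g) = -5 (m(s, g) = -1*5 = -5)
S(q) = 5*q (S(q) = (-1*(-5))*q = 5*q)
L(t, M) = 3*(195 + t)/M (L(t, M) = 6*((t + 195)/(M + M)) = 6*((195 + t)/((2*M))) = 6*((195 + t)*(1/(2*M))) = 6*((195 + t)/(2*M)) = 3*(195 + t)/M)
-78898 + ((S(301) + L(320, -263)) + Q(-320)) = -78898 + ((5*301 + 3*(195 + 320)/(-263)) + 168) = -78898 + ((1505 + 3*(-1/263)*515) + 168) = -78898 + ((1505 - 1545/263) + 168) = -78898 + (394270/263 + 168) = -78898 + 438454/263 = -20311720/263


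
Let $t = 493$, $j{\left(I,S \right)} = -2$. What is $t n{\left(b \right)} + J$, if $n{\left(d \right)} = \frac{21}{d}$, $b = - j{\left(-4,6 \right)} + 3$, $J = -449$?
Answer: $\frac{8108}{5} \approx 1621.6$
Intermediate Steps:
$b = 5$ ($b = \left(-1\right) \left(-2\right) + 3 = 2 + 3 = 5$)
$t n{\left(b \right)} + J = 493 \cdot \frac{21}{5} - 449 = \frac{10353}{5} - 449 = \frac{8108}{5}$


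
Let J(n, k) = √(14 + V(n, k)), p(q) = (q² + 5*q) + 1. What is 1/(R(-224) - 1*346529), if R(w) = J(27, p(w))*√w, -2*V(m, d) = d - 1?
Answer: -346529/120076856705 + 56*√1751/120076856705 ≈ -2.8664e-6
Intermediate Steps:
V(m, d) = ½ - d/2 (V(m, d) = -(d - 1)/2 = -(-1 + d)/2 = ½ - d/2)
p(q) = 1 + q² + 5*q
J(n, k) = √(29/2 - k/2) (J(n, k) = √(14 + (½ - k/2)) = √(29/2 - k/2))
R(w) = √w*√(56 - 10*w - 2*w²)/2 (R(w) = (√(58 - 2*(1 + w² + 5*w))/2)*√w = (√(58 + (-2 - 10*w - 2*w²))/2)*√w = (√(56 - 10*w - 2*w²)/2)*√w = √w*√(56 - 10*w - 2*w²)/2)
1/(R(-224) - 1*346529) = 1/(√2*√(-224)*√(28 - 1*(-224)² - 5*(-224))/2 - 1*346529) = 1/(√2*(4*I*√14)*√(28 - 1*50176 + 1120)/2 - 346529) = 1/(√2*(4*I*√14)*√(28 - 50176 + 1120)/2 - 346529) = 1/(√2*(4*I*√14)*√(-49028)/2 - 346529) = 1/(√2*(4*I*√14)*(2*I*√12257)/2 - 346529) = 1/(-56*√1751 - 346529) = 1/(-346529 - 56*√1751)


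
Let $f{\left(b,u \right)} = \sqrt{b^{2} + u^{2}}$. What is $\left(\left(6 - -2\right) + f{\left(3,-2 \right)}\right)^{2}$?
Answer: $\left(8 + \sqrt{13}\right)^{2} \approx 134.69$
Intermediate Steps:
$\left(\left(6 - -2\right) + f{\left(3,-2 \right)}\right)^{2} = \left(\left(6 - -2\right) + \sqrt{3^{2} + \left(-2\right)^{2}}\right)^{2} = \left(\left(6 + 2\right) + \sqrt{9 + 4}\right)^{2} = \left(8 + \sqrt{13}\right)^{2}$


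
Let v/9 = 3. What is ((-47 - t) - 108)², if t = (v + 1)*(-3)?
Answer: 5041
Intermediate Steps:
v = 27 (v = 9*3 = 27)
t = -84 (t = (27 + 1)*(-3) = 28*(-3) = -84)
((-47 - t) - 108)² = ((-47 - 1*(-84)) - 108)² = ((-47 + 84) - 108)² = (37 - 108)² = (-71)² = 5041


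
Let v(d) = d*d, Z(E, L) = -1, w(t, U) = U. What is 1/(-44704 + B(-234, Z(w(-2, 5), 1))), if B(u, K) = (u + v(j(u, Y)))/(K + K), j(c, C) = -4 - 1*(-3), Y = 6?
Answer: -2/89175 ≈ -2.2428e-5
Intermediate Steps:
j(c, C) = -1 (j(c, C) = -4 + 3 = -1)
v(d) = d²
B(u, K) = (1 + u)/(2*K) (B(u, K) = (u + (-1)²)/(K + K) = (u + 1)/((2*K)) = (1 + u)*(1/(2*K)) = (1 + u)/(2*K))
1/(-44704 + B(-234, Z(w(-2, 5), 1))) = 1/(-44704 + (½)*(1 - 234)/(-1)) = 1/(-44704 + (½)*(-1)*(-233)) = 1/(-44704 + 233/2) = 1/(-89175/2) = -2/89175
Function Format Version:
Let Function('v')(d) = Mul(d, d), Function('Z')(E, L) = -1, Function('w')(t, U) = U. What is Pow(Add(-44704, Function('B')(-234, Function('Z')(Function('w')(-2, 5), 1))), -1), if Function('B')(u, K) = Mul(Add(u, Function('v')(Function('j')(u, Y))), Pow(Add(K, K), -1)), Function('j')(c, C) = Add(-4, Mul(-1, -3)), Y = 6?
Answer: Rational(-2, 89175) ≈ -2.2428e-5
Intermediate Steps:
Function('j')(c, C) = -1 (Function('j')(c, C) = Add(-4, 3) = -1)
Function('v')(d) = Pow(d, 2)
Function('B')(u, K) = Mul(Rational(1, 2), Pow(K, -1), Add(1, u)) (Function('B')(u, K) = Mul(Add(u, Pow(-1, 2)), Pow(Add(K, K), -1)) = Mul(Add(u, 1), Pow(Mul(2, K), -1)) = Mul(Add(1, u), Mul(Rational(1, 2), Pow(K, -1))) = Mul(Rational(1, 2), Pow(K, -1), Add(1, u)))
Pow(Add(-44704, Function('B')(-234, Function('Z')(Function('w')(-2, 5), 1))), -1) = Pow(Add(-44704, Mul(Rational(1, 2), Pow(-1, -1), Add(1, -234))), -1) = Pow(Add(-44704, Mul(Rational(1, 2), -1, -233)), -1) = Pow(Add(-44704, Rational(233, 2)), -1) = Pow(Rational(-89175, 2), -1) = Rational(-2, 89175)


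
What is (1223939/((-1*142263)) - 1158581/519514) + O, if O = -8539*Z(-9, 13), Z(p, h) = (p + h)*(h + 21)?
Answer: -85830015624491777/73907620182 ≈ -1.1613e+6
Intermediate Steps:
Z(p, h) = (21 + h)*(h + p) (Z(p, h) = (h + p)*(21 + h) = (21 + h)*(h + p))
O = -1161304 (O = -8539*(13**2 + 21*13 + 21*(-9) + 13*(-9)) = -8539*(169 + 273 - 189 - 117) = -8539*136 = -1161304)
(1223939/((-1*142263)) - 1158581/519514) + O = (1223939/((-1*142263)) - 1158581/519514) - 1161304 = (1223939/(-142263) - 1158581*1/519514) - 1161304 = (1223939*(-1/142263) - 1158581/519514) - 1161304 = (-1223939/142263 - 1158581/519514) - 1161304 = -800676654449/73907620182 - 1161304 = -85830015624491777/73907620182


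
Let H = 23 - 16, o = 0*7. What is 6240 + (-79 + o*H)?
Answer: 6161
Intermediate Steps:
o = 0
H = 7
6240 + (-79 + o*H) = 6240 + (-79 + 0*7) = 6240 + (-79 + 0) = 6240 - 79 = 6161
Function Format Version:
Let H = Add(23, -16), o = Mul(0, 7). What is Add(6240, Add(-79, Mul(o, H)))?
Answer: 6161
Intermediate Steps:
o = 0
H = 7
Add(6240, Add(-79, Mul(o, H))) = Add(6240, Add(-79, Mul(0, 7))) = Add(6240, Add(-79, 0)) = Add(6240, -79) = 6161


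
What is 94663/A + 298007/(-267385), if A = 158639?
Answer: -21964066218/42417689015 ≈ -0.51780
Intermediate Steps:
94663/A + 298007/(-267385) = 94663/158639 + 298007/(-267385) = 94663*(1/158639) + 298007*(-1/267385) = 94663/158639 - 298007/267385 = -21964066218/42417689015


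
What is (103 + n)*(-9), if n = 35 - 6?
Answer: -1188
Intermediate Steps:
n = 29
(103 + n)*(-9) = (103 + 29)*(-9) = 132*(-9) = -1188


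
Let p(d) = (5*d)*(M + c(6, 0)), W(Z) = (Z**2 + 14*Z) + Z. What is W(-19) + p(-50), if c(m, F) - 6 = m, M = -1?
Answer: -2674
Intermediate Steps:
c(m, F) = 6 + m
W(Z) = Z**2 + 15*Z
p(d) = 55*d (p(d) = (5*d)*(-1 + (6 + 6)) = (5*d)*(-1 + 12) = (5*d)*11 = 55*d)
W(-19) + p(-50) = -19*(15 - 19) + 55*(-50) = -19*(-4) - 2750 = 76 - 2750 = -2674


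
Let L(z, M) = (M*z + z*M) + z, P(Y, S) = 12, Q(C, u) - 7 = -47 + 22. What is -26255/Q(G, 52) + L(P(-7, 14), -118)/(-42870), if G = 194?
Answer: 37520087/25722 ≈ 1458.7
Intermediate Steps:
Q(C, u) = -18 (Q(C, u) = 7 + (-47 + 22) = 7 - 25 = -18)
L(z, M) = z + 2*M*z (L(z, M) = (M*z + M*z) + z = 2*M*z + z = z + 2*M*z)
-26255/Q(G, 52) + L(P(-7, 14), -118)/(-42870) = -26255/(-18) + (12*(1 + 2*(-118)))/(-42870) = -26255*(-1/18) + (12*(1 - 236))*(-1/42870) = 26255/18 + (12*(-235))*(-1/42870) = 26255/18 - 2820*(-1/42870) = 26255/18 + 94/1429 = 37520087/25722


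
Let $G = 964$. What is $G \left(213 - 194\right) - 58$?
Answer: $18258$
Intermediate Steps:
$G \left(213 - 194\right) - 58 = 964 \left(213 - 194\right) - 58 = 964 \cdot 19 - 58 = 18316 - 58 = 18258$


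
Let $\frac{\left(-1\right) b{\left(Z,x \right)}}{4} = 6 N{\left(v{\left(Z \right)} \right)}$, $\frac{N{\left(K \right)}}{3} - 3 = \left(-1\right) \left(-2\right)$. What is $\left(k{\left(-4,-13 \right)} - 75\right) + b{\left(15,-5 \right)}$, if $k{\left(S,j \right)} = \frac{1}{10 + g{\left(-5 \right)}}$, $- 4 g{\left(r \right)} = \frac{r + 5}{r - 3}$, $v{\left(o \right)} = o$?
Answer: $- \frac{4349}{10} \approx -434.9$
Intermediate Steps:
$g{\left(r \right)} = - \frac{5 + r}{4 \left(-3 + r\right)}$ ($g{\left(r \right)} = - \frac{\left(r + 5\right) \frac{1}{r - 3}}{4} = - \frac{\left(5 + r\right) \frac{1}{-3 + r}}{4} = - \frac{\frac{1}{-3 + r} \left(5 + r\right)}{4} = - \frac{5 + r}{4 \left(-3 + r\right)}$)
$N{\left(K \right)} = 15$ ($N{\left(K \right)} = 9 + 3 \left(\left(-1\right) \left(-2\right)\right) = 9 + 3 \cdot 2 = 9 + 6 = 15$)
$b{\left(Z,x \right)} = -360$ ($b{\left(Z,x \right)} = - 4 \cdot 6 \cdot 15 = \left(-4\right) 90 = -360$)
$k{\left(S,j \right)} = \frac{1}{10}$ ($k{\left(S,j \right)} = \frac{1}{10 + \frac{-5 - -5}{4 \left(-3 - 5\right)}} = \frac{1}{10 + \frac{-5 + 5}{4 \left(-8\right)}} = \frac{1}{10 + \frac{1}{4} \left(- \frac{1}{8}\right) 0} = \frac{1}{10 + 0} = \frac{1}{10}$)
$\left(k{\left(-4,-13 \right)} - 75\right) + b{\left(15,-5 \right)} = \left(\frac{1}{10} - 75\right) - 360 = - \frac{749}{10} - 360 = - \frac{4349}{10}$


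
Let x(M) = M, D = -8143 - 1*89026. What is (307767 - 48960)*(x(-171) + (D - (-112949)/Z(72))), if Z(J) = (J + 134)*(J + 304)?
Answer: -1951263494929437/77456 ≈ -2.5192e+10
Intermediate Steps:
Z(J) = (134 + J)*(304 + J)
D = -97169 (D = -8143 - 89026 = -97169)
(307767 - 48960)*(x(-171) + (D - (-112949)/Z(72))) = (307767 - 48960)*(-171 + (-97169 - (-112949)/(40736 + 72² + 438*72))) = 258807*(-171 + (-97169 - (-112949)/(40736 + 5184 + 31536))) = 258807*(-171 + (-97169 - (-112949)/77456)) = 258807*(-171 + (-97169 - 1*(-112949/77456))) = 258807*(-171 + (-97169 + 112949/77456)) = 258807*(-171 - 7526209115/77456) = 258807*(-7539454091/77456) = -1951263494929437/77456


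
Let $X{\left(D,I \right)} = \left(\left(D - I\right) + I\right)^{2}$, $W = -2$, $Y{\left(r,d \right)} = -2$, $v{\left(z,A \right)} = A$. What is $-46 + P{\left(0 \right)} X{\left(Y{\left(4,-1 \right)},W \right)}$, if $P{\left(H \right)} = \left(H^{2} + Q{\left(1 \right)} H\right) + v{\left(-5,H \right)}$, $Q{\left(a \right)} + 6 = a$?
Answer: $-46$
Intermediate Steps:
$Q{\left(a \right)} = -6 + a$
$P{\left(H \right)} = H^{2} - 4 H$ ($P{\left(H \right)} = \left(H^{2} + \left(-6 + 1\right) H\right) + H = \left(H^{2} - 5 H\right) + H = H^{2} - 4 H$)
$X{\left(D,I \right)} = D^{2}$
$-46 + P{\left(0 \right)} X{\left(Y{\left(4,-1 \right)},W \right)} = -46 + 0 \left(-4 + 0\right) \left(-2\right)^{2} = -46 + 0 \left(-4\right) 4 = -46 + 0 \cdot 4 = -46 + 0 = -46$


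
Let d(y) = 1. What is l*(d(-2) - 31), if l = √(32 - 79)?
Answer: -30*I*√47 ≈ -205.67*I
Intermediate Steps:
l = I*√47 (l = √(-47) = I*√47 ≈ 6.8557*I)
l*(d(-2) - 31) = (I*√47)*(1 - 31) = (I*√47)*(-30) = -30*I*√47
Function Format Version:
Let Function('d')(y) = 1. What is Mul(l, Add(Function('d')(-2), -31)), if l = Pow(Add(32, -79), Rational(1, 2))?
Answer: Mul(-30, I, Pow(47, Rational(1, 2))) ≈ Mul(-205.67, I)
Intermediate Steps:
l = Mul(I, Pow(47, Rational(1, 2))) (l = Pow(-47, Rational(1, 2)) = Mul(I, Pow(47, Rational(1, 2))) ≈ Mul(6.8557, I))
Mul(l, Add(Function('d')(-2), -31)) = Mul(Mul(I, Pow(47, Rational(1, 2))), Add(1, -31)) = Mul(Mul(I, Pow(47, Rational(1, 2))), -30) = Mul(-30, I, Pow(47, Rational(1, 2)))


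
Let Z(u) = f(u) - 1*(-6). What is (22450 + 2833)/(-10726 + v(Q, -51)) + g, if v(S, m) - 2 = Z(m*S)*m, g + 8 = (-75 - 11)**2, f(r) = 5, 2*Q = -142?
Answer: 83348297/11285 ≈ 7385.8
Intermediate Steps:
Q = -71 (Q = (1/2)*(-142) = -71)
g = 7388 (g = -8 + (-75 - 11)**2 = -8 + (-86)**2 = -8 + 7396 = 7388)
Z(u) = 11 (Z(u) = 5 - 1*(-6) = 5 + 6 = 11)
v(S, m) = 2 + 11*m
(22450 + 2833)/(-10726 + v(Q, -51)) + g = (22450 + 2833)/(-10726 + (2 + 11*(-51))) + 7388 = 25283/(-10726 + (2 - 561)) + 7388 = 25283/(-10726 - 559) + 7388 = 25283/(-11285) + 7388 = 25283*(-1/11285) + 7388 = -25283/11285 + 7388 = 83348297/11285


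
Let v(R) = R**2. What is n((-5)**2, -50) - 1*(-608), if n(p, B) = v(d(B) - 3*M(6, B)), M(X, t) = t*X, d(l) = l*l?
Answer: 11560608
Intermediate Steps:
d(l) = l**2
M(X, t) = X*t
n(p, B) = (B**2 - 18*B)**2
n((-5)**2, -50) - 1*(-608) = (-50)**2*(-18 - 50)**2 - 1*(-608) = 2500*(-68)**2 + 608 = 2500*4624 + 608 = 11560000 + 608 = 11560608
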